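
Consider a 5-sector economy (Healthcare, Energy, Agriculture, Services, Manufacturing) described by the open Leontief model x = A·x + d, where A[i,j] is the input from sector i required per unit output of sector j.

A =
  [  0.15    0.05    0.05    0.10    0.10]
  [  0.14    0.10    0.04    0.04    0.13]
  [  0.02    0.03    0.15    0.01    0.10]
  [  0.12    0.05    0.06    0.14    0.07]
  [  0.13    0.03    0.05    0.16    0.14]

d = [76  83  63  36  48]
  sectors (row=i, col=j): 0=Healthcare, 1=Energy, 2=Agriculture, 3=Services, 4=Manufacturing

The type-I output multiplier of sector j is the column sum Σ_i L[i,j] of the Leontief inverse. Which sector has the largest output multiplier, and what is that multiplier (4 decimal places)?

Form M = I − A:
  [  0.85   -0.05   -0.05   -0.10   -0.10]
  [ -0.14    0.90   -0.04   -0.04   -0.13]
  [ -0.02   -0.03    0.85   -0.01   -0.10]
  [ -0.12   -0.05   -0.06    0.86   -0.07]
  [ -0.13   -0.03   -0.05   -0.16    0.86]
Leontief inverse L = M⁻¹:
  [  1.2480    0.0892    0.1016    0.1850    0.1855]
  [  0.2414    1.1417    0.0896    0.1234    0.2211]
  [  0.0687    0.0520    1.1961    0.0540    0.1593]
  [  0.2126    0.0884    0.1117    1.2209    0.1504]
  [  0.2406    0.0728    0.1088    0.2625    1.2358]
Total output x = L · d:
  x_0 = 1.2480·76 + 0.0892·83 + 0.1016·63 + 0.1850·36 + 0.1855·48 = 124.2115
  x_1 = 0.2414·76 + 1.1417·83 + 0.0896·63 + 0.1234·36 + 0.2211·48 = 133.8117
  x_2 = 0.0687·76 + 0.0520·83 + 1.1961·63 + 0.0540·36 + 0.1593·48 = 94.4832
  x_3 = 0.2126·76 + 0.0884·83 + 0.1117·63 + 1.2209·36 + 0.1504·48 = 81.6995
  x_4 = 0.2406·76 + 0.0728·83 + 0.1088·63 + 0.2625·36 + 1.2358·48 = 99.9511
Output multipliers (column sums of L):
  Healthcare: 2.0113
  Energy: 1.4441
  Agriculture: 1.6079
  Services: 1.8457
  Manufacturing: 1.9521

Healthcare (2.0113)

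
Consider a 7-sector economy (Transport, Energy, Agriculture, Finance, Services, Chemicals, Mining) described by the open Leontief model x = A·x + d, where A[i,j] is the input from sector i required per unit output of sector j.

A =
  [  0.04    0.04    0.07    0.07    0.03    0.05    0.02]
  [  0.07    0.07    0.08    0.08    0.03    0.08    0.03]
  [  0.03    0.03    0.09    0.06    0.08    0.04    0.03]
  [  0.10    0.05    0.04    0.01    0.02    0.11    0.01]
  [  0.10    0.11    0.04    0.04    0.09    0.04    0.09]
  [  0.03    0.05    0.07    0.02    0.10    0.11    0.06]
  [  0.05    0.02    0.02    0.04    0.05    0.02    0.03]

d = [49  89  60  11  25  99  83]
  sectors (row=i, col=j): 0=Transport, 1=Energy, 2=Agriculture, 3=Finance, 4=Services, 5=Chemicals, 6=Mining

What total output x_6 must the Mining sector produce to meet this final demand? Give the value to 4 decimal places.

103.0880

Form M = I − A:
  [  0.96   -0.04   -0.07   -0.07   -0.03   -0.05   -0.02]
  [ -0.07    0.93   -0.08   -0.08   -0.03   -0.08   -0.03]
  [ -0.03   -0.03    0.91   -0.06   -0.08   -0.04   -0.03]
  [ -0.10   -0.05   -0.04    0.99   -0.02   -0.11   -0.01]
  [ -0.10   -0.11   -0.04   -0.04    0.91   -0.04   -0.09]
  [ -0.03   -0.05   -0.07   -0.02   -0.10    0.89   -0.06]
  [ -0.05   -0.02   -0.02   -0.04   -0.05   -0.02    0.97]
Leontief inverse L = M⁻¹:
  [  1.0704    0.0669    0.1024    0.0930    0.0601    0.0858    0.0392]
  [  0.1107    1.1067    0.1251    0.1126    0.0709    0.1297    0.0561]
  [  0.0662    0.0629    1.1256    0.0865    0.1166    0.0771    0.0546]
  [  0.1282    0.0789    0.0769    1.0367    0.0545    0.1491    0.0324]
  [  0.1500    0.1554    0.0883    0.0811    1.1351    0.0902    0.1224]
  [  0.0722    0.0914    0.1134    0.0525    0.1487    1.1562    0.0937]
  [  0.0733    0.0407    0.0411    0.0569    0.0708    0.0433    1.0448]
Total output x = L · d:
  x_0 = 1.0704·49 + 0.0669·89 + 0.1024·60 + 0.0930·11 + 0.0601·25 + 0.0858·99 + 0.0392·83 = 78.8257
  x_1 = 0.1107·49 + 1.1067·89 + 0.1251·60 + 0.1126·11 + 0.0709·25 + 0.1297·99 + 0.0561·83 = 131.9353
  x_2 = 0.0662·49 + 0.0629·89 + 1.1256·60 + 0.0865·11 + 0.1166·25 + 0.0771·99 + 0.0546·83 = 92.4072
  x_3 = 0.1282·49 + 0.0789·89 + 0.0769·60 + 1.0367·11 + 0.0545·25 + 0.1491·99 + 0.0324·83 = 48.1358
  x_4 = 0.1500·49 + 0.1554·89 + 0.0883·60 + 0.0811·11 + 1.1351·25 + 0.0902·99 + 0.1224·83 = 74.8303
  x_5 = 0.0722·49 + 0.0914·89 + 0.1134·60 + 0.0525·11 + 0.1487·25 + 1.1562·99 + 0.0937·83 = 145.0124
  x_6 = 0.0733·49 + 0.0407·89 + 0.0411·60 + 0.0569·11 + 0.0708·25 + 0.0433·99 + 1.0448·83 = 103.0880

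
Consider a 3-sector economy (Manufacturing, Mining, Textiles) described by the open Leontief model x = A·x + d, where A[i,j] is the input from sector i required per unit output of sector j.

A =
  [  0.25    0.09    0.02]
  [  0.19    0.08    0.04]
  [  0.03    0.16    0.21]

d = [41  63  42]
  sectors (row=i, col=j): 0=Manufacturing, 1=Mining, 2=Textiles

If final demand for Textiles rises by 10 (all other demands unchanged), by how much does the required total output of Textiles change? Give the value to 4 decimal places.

12.8044

Form M = I − A:
  [  0.75   -0.09   -0.02]
  [ -0.19    0.92   -0.04]
  [ -0.03   -0.16    0.79]
Leontief inverse L = M⁻¹:
  [  1.3708    0.1414    0.0419]
  [  0.2879    1.1263    0.0643]
  [  0.1104    0.2335    1.2804]
Total output x = L · d:
  x_0 = 1.3708·41 + 0.1414·63 + 0.0419·42 = 66.8692
  x_1 = 0.2879·41 + 1.1263·63 + 0.0643·42 = 85.4627
  x_2 = 0.1104·41 + 0.2335·63 + 1.2804·42 = 73.0128
Δx_2 = L[2,2] · Δd_2 = 1.2804 · 10 = 12.8044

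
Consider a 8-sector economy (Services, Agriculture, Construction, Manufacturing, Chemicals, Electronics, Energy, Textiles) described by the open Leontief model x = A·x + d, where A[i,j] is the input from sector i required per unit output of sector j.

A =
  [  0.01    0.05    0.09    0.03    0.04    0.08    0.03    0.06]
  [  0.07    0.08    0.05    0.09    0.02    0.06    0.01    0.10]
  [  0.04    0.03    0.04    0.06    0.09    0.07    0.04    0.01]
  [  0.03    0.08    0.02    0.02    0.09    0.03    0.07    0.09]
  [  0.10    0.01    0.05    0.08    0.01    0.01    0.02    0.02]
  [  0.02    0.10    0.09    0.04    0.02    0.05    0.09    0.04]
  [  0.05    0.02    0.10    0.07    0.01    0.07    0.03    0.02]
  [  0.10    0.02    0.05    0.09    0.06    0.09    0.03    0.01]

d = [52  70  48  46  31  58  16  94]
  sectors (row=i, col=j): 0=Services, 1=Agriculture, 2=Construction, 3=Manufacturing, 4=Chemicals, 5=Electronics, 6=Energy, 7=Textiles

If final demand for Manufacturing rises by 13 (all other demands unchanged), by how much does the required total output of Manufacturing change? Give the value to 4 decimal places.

13.8761

Form M = I − A:
  [  0.99   -0.05   -0.09   -0.03   -0.04   -0.08   -0.03   -0.06]
  [ -0.07    0.92   -0.05   -0.09   -0.02   -0.06   -0.01   -0.10]
  [ -0.04   -0.03    0.96   -0.06   -0.09   -0.07   -0.04   -0.01]
  [ -0.03   -0.08   -0.02    0.98   -0.09   -0.03   -0.07   -0.09]
  [ -0.10   -0.01   -0.05   -0.08    0.99   -0.01   -0.02   -0.02]
  [ -0.02   -0.10   -0.09   -0.04   -0.02    0.95   -0.09   -0.04]
  [ -0.05   -0.02   -0.10   -0.07   -0.01   -0.07    0.97   -0.02]
  [ -0.10   -0.02   -0.05   -0.09   -0.06   -0.09   -0.03    0.99]
Leontief inverse L = M⁻¹:
  [  1.0446    0.0839    0.1292    0.0703    0.0703    0.1183    0.0587    0.0869]
  [  0.1124    1.1248    0.0973    0.1381    0.0598    0.1093    0.0448    0.1405]
  [  0.0719    0.0621    1.0783    0.0959    0.1159    0.1022    0.0673    0.0381]
  [  0.0733    0.1126    0.0641    1.0674    0.1178    0.0715    0.0959    0.1207]
  [  0.1210    0.0358    0.0798    0.1052    1.0365    0.0399    0.0414    0.0447]
  [  0.0592    0.1392    0.1366    0.0875    0.0535    1.0957    0.1203    0.0748]
  [  0.0771    0.0537    0.1371    0.1034    0.0418    0.1062    1.0592    0.0474]
  [  0.1331    0.0610    0.0967    0.1292    0.0938    0.1311    0.0645    1.0456]
Total output x = L · d:
  x_0 = 1.0446·52 + 0.0839·70 + 0.1292·48 + 0.0703·46 + 0.0703·31 + 0.1183·58 + 0.0587·16 + 0.0869·94 = 87.7702
  x_1 = 0.1124·52 + 1.1248·70 + 0.0973·48 + 0.1381·46 + 0.0598·31 + 0.1093·58 + 0.0448·16 + 0.1405·94 = 117.7219
  x_2 = 0.0719·52 + 0.0621·70 + 1.0783·48 + 0.0959·46 + 0.1159·31 + 0.1022·58 + 0.0673·16 + 0.0381·94 = 78.4266
  x_3 = 0.0733·52 + 0.1126·70 + 0.0641·48 + 1.0674·46 + 0.1178·31 + 0.0715·58 + 0.0959·16 + 0.1207·94 = 84.5495
  x_4 = 0.1210·52 + 0.0358·70 + 0.0798·48 + 0.1052·46 + 1.0365·31 + 0.0399·58 + 0.0414·16 + 0.0447·94 = 56.7744
  x_5 = 0.0592·52 + 0.1392·70 + 0.1366·48 + 0.0875·46 + 0.0535·31 + 1.0957·58 + 0.1203·16 + 0.0748·94 = 97.5633
  x_6 = 0.0771·52 + 0.0537·70 + 0.1371·48 + 0.1034·46 + 0.0418·31 + 0.1062·58 + 1.0592·16 + 0.0474·94 = 47.9725
  x_7 = 0.1331·52 + 0.0610·70 + 0.0967·48 + 0.1292·46 + 0.0938·31 + 0.1311·58 + 0.0645·16 + 1.0456·94 = 131.6046
Δx_3 = L[3,3] · Δd_3 = 1.0674 · 13 = 13.8761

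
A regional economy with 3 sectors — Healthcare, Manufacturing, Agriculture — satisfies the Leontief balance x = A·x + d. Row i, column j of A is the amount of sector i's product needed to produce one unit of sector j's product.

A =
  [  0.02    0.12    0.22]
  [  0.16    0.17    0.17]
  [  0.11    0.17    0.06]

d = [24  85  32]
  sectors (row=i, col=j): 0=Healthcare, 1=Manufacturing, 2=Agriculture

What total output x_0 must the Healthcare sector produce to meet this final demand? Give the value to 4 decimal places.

54.0565

Form M = I − A:
  [  0.98   -0.12   -0.22]
  [ -0.16    0.83   -0.17]
  [ -0.11   -0.17    0.94]
Leontief inverse L = M⁻¹:
  [  1.0890    0.2177    0.2942]
  [  0.2451    1.3002    0.2925]
  [  0.1718    0.2606    1.1512]
Total output x = L · d:
  x_0 = 1.0890·24 + 0.2177·85 + 0.2942·32 = 54.0565
  x_1 = 0.2451·24 + 1.3002·85 + 0.2925·32 = 125.7566
  x_2 = 0.1718·24 + 0.2606·85 + 1.1512·32 = 63.1115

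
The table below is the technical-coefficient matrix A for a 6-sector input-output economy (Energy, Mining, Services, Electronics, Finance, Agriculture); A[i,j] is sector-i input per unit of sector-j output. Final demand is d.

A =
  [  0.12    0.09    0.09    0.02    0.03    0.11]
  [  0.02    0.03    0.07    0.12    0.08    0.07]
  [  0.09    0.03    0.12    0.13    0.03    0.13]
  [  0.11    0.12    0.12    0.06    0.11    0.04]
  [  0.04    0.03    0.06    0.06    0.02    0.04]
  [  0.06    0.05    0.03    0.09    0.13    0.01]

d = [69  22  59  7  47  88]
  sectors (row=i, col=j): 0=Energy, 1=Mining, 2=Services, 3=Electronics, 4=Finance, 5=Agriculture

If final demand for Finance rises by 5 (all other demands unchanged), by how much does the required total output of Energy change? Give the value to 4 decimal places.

Form M = I − A:
  [  0.88   -0.09   -0.09   -0.02   -0.03   -0.11]
  [ -0.02    0.97   -0.07   -0.12   -0.08   -0.07]
  [ -0.09   -0.03    0.88   -0.13   -0.03   -0.13]
  [ -0.11   -0.12   -0.12    0.94   -0.11   -0.04]
  [ -0.04   -0.03   -0.06   -0.06    0.98   -0.04]
  [ -0.06   -0.05   -0.03   -0.09   -0.13    0.99]
Leontief inverse L = M⁻¹:
  [  1.1812    0.1362    0.1547    0.0854    0.0839    0.1680]
  [  0.0731    1.0732    0.1294    0.1755    0.1285    0.1133]
  [  0.1687    0.0915    1.2024    0.2066    0.0986    0.1954]
  [  0.1826    0.1752    0.2034    1.1397    0.1689    0.1123]
  [  0.0763    0.0584    0.0998    0.0969    1.0510    0.0721]
  [  0.1070    0.0888    0.0839    0.1366    0.1679    1.0516]
Total output x = L · d:
  x_0 = 1.1812·69 + 0.1362·22 + 0.1547·59 + 0.0854·7 + 0.0839·47 + 0.1680·88 = 112.9570
  x_1 = 0.0731·69 + 1.0732·22 + 0.1294·59 + 0.1755·7 + 0.1285·47 + 0.1133·88 = 53.5325
  x_2 = 0.1687·69 + 0.0915·22 + 1.2024·59 + 0.2066·7 + 0.0986·47 + 0.1954·88 = 107.8737
  x_3 = 0.1826·69 + 0.1752·22 + 0.2034·59 + 1.1397·7 + 0.1689·47 + 0.1123·88 = 54.2504
  x_4 = 0.0763·69 + 0.0584·22 + 0.0998·59 + 0.0969·7 + 1.0510·47 + 0.0721·88 = 68.8561
  x_5 = 0.1070·69 + 0.0888·22 + 0.0839·59 + 0.1366·7 + 0.1679·47 + 1.0516·88 = 115.6809
Δx_0 = L[0,4] · Δd_4 = 0.0839 · 5 = 0.4194

0.4194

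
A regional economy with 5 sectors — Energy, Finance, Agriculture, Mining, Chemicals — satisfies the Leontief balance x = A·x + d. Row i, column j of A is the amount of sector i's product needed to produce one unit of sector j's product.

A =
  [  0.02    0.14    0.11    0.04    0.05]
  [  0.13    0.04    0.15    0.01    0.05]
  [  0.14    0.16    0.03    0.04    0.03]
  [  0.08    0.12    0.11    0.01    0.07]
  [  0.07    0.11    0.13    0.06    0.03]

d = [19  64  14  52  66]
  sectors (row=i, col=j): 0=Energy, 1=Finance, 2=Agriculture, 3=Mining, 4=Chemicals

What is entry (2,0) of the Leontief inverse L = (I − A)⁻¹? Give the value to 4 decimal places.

Form M = I − A:
  [  0.98   -0.14   -0.11   -0.04   -0.05]
  [ -0.13    0.96   -0.15   -0.01   -0.05]
  [ -0.14   -0.16    0.97   -0.04   -0.03]
  [ -0.08   -0.12   -0.11    0.99   -0.07]
  [ -0.07   -0.11   -0.13   -0.06    0.97]
Leontief inverse L = M⁻¹:
  [  1.0816    0.2020    0.1705    0.0572    0.0756]
  [  0.1857    1.1160    0.2074    0.0317    0.0758]
  [  0.1967    0.2267    1.1030    0.0584    0.0602]
  [  0.1413    0.1897    0.1752    1.0307    0.0969]
  [  0.1342    0.1832    0.1945    0.0793    1.0590]
Total output x = L · d:
  x_0 = 1.0816·19 + 0.2020·64 + 0.1705·14 + 0.0572·52 + 0.0756·66 = 43.8260
  x_1 = 0.1857·19 + 1.1160·64 + 0.2074·14 + 0.0317·52 + 0.0758·66 = 84.5062
  x_2 = 0.1967·19 + 0.2267·64 + 1.1030·14 + 0.0584·52 + 0.0602·66 = 40.6990
  x_3 = 0.1413·19 + 0.1897·64 + 0.1752·14 + 1.0307·52 + 0.0969·66 = 77.2679
  x_4 = 0.1342·19 + 0.1832·64 + 0.1945·14 + 0.0793·52 + 1.0590·66 = 91.0211

L[2,0] = 0.1967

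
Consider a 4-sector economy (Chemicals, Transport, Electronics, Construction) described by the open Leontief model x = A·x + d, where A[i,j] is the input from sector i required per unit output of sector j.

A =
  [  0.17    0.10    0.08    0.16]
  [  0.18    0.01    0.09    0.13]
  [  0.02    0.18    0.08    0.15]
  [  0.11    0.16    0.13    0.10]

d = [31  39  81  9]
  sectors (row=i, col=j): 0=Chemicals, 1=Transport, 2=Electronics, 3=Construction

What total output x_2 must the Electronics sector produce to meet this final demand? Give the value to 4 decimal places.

Form M = I − A:
  [  0.83   -0.10   -0.08   -0.16]
  [ -0.18    0.99   -0.09   -0.13]
  [ -0.02   -0.18    0.92   -0.15]
  [ -0.11   -0.16   -0.13    0.90]
Leontief inverse L = M⁻¹:
  [  1.2926    0.2088    0.1736    0.2889]
  [  0.2752    1.1062    0.1655    0.2363]
  [  0.1185    0.2634    1.1587    0.2522]
  [  0.2240    0.2602    0.2180    1.2249]
Total output x = L · d:
  x_0 = 1.2926·31 + 0.2088·39 + 0.1736·81 + 0.2889·9 = 64.8798
  x_1 = 0.2752·31 + 1.1062·39 + 0.1655·81 + 0.2363·9 = 67.2074
  x_2 = 0.1185·31 + 0.2634·39 + 1.1587·81 + 0.2522·9 = 110.0667
  x_3 = 0.2240·31 + 0.2602·39 + 0.2180·81 + 1.2249·9 = 45.7763

110.0667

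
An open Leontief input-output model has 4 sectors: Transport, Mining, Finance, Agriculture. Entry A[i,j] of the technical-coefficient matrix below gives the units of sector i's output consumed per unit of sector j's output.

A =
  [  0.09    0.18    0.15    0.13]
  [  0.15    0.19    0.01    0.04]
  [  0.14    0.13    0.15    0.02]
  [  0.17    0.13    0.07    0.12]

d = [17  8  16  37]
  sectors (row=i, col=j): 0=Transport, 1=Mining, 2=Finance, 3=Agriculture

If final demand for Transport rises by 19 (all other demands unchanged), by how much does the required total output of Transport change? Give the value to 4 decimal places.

Form M = I − A:
  [  0.91   -0.18   -0.15   -0.13]
  [ -0.15    0.81   -0.01   -0.04]
  [ -0.14   -0.13    0.85   -0.02]
  [ -0.17   -0.13   -0.07    0.88]
Leontief inverse L = M⁻¹:
  [  1.2301    0.3441    0.2378    0.2028]
  [  0.2453    1.3155    0.0668    0.0976]
  [  0.2470    0.2645    1.2295    0.0765]
  [  0.2935    0.2818    0.1536    1.1960]
Total output x = L · d:
  x_0 = 1.2301·17 + 0.3441·8 + 0.2378·16 + 0.2028·37 = 34.9711
  x_1 = 0.2453·17 + 1.3155·8 + 0.0668·16 + 0.0976·37 = 19.3729
  x_2 = 0.2470·17 + 0.2645·8 + 1.2295·16 + 0.0765·37 = 28.8159
  x_3 = 0.2935·17 + 0.2818·8 + 0.1536·16 + 1.1960·37 = 53.9553
Δx_0 = L[0,0] · Δd_0 = 1.2301 · 19 = 23.3715

23.3715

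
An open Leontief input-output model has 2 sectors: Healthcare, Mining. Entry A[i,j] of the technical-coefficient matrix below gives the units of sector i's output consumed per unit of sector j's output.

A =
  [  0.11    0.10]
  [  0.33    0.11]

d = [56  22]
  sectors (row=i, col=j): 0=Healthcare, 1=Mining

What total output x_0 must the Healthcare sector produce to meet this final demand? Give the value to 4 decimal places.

68.5549

Form M = I − A:
  [  0.89   -0.10]
  [ -0.33    0.89]
Leontief inverse L = M⁻¹:
  [  1.1724    0.1317]
  [  0.4347    1.1724]
Total output x = L · d:
  x_0 = 1.1724·56 + 0.1317·22 = 68.5549
  x_1 = 0.4347·56 + 1.1724·22 = 50.1383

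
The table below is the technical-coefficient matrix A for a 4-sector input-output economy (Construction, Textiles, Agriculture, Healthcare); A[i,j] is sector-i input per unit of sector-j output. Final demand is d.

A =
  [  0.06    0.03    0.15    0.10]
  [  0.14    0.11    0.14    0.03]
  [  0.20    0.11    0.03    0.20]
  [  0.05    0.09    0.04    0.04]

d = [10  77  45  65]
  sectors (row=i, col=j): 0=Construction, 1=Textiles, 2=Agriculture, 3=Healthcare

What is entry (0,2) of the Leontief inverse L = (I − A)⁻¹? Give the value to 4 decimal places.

Form M = I − A:
  [  0.94   -0.03   -0.15   -0.10]
  [ -0.14    0.89   -0.14   -0.03]
  [ -0.20   -0.11    0.97   -0.20]
  [ -0.05   -0.09   -0.04    0.96]
Leontief inverse L = M⁻¹:
  [  1.1247    0.0777    0.1917    0.1595]
  [  0.2234    1.1671    0.2072    0.1029]
  [  0.2760    0.1733    1.1096    0.2653]
  [  0.0910    0.1207    0.0756    1.0707]
Total output x = L · d:
  x_0 = 1.1247·10 + 0.0777·77 + 0.1917·45 + 0.1595·65 = 36.2292
  x_1 = 0.2234·10 + 1.1671·77 + 0.2072·45 + 0.1029·65 = 108.1202
  x_2 = 0.2760·10 + 0.1733·77 + 1.1096·45 + 0.2653·65 = 83.2777
  x_3 = 0.0910·10 + 0.1207·77 + 0.0756·45 + 1.0707·65 = 83.2014

L[0,2] = 0.1917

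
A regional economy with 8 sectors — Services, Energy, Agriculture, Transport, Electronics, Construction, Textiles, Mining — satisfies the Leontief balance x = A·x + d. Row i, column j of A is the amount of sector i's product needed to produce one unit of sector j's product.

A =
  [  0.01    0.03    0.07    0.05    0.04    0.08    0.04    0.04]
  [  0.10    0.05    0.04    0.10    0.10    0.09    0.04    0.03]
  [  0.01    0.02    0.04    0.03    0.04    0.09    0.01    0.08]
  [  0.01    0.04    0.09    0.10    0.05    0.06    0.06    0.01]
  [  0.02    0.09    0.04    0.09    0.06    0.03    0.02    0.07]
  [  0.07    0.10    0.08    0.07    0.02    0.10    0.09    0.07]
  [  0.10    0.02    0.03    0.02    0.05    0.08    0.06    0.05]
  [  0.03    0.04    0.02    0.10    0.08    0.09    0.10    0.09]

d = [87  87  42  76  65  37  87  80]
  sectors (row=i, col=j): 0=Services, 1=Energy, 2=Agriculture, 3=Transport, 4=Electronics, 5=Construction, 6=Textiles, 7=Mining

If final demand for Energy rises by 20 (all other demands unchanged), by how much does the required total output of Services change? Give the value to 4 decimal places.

Form M = I − A:
  [  0.99   -0.03   -0.07   -0.05   -0.04   -0.08   -0.04   -0.04]
  [ -0.10    0.95   -0.04   -0.10   -0.10   -0.09   -0.04   -0.03]
  [ -0.01   -0.02    0.96   -0.03   -0.04   -0.09   -0.01   -0.08]
  [ -0.01   -0.04   -0.09    0.90   -0.05   -0.06   -0.06   -0.01]
  [ -0.02   -0.09   -0.04   -0.09    0.94   -0.03   -0.02   -0.07]
  [ -0.07   -0.10   -0.08   -0.07   -0.02    0.90   -0.09   -0.07]
  [ -0.10   -0.02   -0.03   -0.02   -0.05   -0.08    0.94   -0.05]
  [ -0.03   -0.04   -0.02   -0.10   -0.08   -0.09   -0.10    0.91]
Leontief inverse L = M⁻¹:
  [  1.0398    0.0651    0.1058    0.0968    0.0744    0.1331    0.0770    0.0784]
  [  0.1409    1.1037    0.0973    0.1731    0.1523    0.1658    0.0929    0.0826]
  [  0.0368    0.0544    1.0723    0.0760    0.0725    0.1394    0.0475    0.1174]
  [  0.0425    0.0777    0.1321    1.1524    0.0890    0.1183    0.0986    0.0501]
  [  0.0538    0.1300    0.0813    0.1514    1.1061    0.0895    0.0622    0.1109]
  [  0.1236    0.1546    0.1393    0.1472    0.0800    1.1906    0.1523    0.1305]
  [  0.1332    0.0589    0.0705    0.0708    0.0882    0.1397    1.1024    0.0929]
  [  0.0775    0.0936    0.0745    0.1747    0.1354    0.1687    0.1602    1.1461]
Total output x = L · d:
  x_0 = 1.0398·87 + 0.0651·87 + 0.1058·42 + 0.0968·76 + 0.0744·65 + 0.1331·37 + 0.0770·87 + 0.0784·80 = 130.6623
  x_1 = 0.1409·87 + 1.1037·87 + 0.0973·42 + 0.1731·76 + 0.1523·65 + 0.1658·37 + 0.0929·87 + 0.0826·80 = 156.2454
  x_2 = 0.0368·87 + 0.0544·87 + 1.0723·42 + 0.0760·76 + 0.0725·65 + 0.1394·37 + 0.0475·87 + 0.1174·80 = 82.1502
  x_3 = 0.0425·87 + 0.0777·87 + 0.1321·42 + 1.1524·76 + 0.0890·65 + 0.1183·37 + 0.0986·87 + 0.0501·80 = 126.3317
  x_4 = 0.0538·87 + 0.1300·87 + 0.0813·42 + 0.1514·76 + 1.1061·65 + 0.0895·37 + 0.0622·87 + 0.1109·80 = 120.4042
  x_5 = 0.1236·87 + 0.1546·87 + 0.1393·42 + 0.1472·76 + 0.0800·65 + 1.1906·37 + 0.1523·87 + 0.1305·80 = 114.1865
  x_6 = 0.1332·87 + 0.0589·87 + 0.0705·42 + 0.0708·76 + 0.0882·65 + 0.1397·37 + 1.1024·87 + 0.0929·80 = 139.2930
  x_7 = 0.0775·87 + 0.0936·87 + 0.0745·42 + 0.1747·76 + 0.1354·65 + 0.1687·37 + 0.1602·87 + 1.1461·80 = 151.9608
Δx_0 = L[0,1] · Δd_1 = 0.0651 · 20 = 1.3025

1.3025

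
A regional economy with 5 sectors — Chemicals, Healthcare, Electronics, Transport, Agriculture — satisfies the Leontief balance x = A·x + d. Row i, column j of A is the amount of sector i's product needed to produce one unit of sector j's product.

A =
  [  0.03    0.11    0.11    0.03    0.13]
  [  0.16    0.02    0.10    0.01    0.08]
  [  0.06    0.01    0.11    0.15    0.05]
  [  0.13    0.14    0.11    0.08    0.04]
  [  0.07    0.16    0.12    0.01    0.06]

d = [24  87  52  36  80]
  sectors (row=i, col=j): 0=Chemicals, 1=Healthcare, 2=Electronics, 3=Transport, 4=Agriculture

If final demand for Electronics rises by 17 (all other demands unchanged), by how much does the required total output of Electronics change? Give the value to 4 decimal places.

20.1120

Form M = I − A:
  [  0.97   -0.11   -0.11   -0.03   -0.13]
  [ -0.16    0.98   -0.10   -0.01   -0.08]
  [ -0.06   -0.01    0.89   -0.15   -0.05]
  [ -0.13   -0.14   -0.11    0.92   -0.04]
  [ -0.07   -0.16   -0.12   -0.01    0.94]
Leontief inverse L = M⁻¹:
  [  1.0915    0.1634    0.1858    0.0696    0.1777]
  [  0.2032    1.0730    0.1691    0.0473    0.1304]
  [  0.1179    0.0689    1.1831    0.1985    0.0935]
  [  0.2050    0.2036    0.2020    1.1299    0.1045]
  [  0.1331    0.2058    0.1958    0.0506    1.1123]
Total output x = L · d:
  x_0 = 1.0915·24 + 0.1634·87 + 0.1858·52 + 0.0696·36 + 0.1777·80 = 66.7945
  x_1 = 0.2032·24 + 1.0730·87 + 0.1691·52 + 0.0473·36 + 0.1304·80 = 119.1563
  x_2 = 0.1179·24 + 0.0689·87 + 1.1831·52 + 0.1985·36 + 0.0935·80 = 84.9763
  x_3 = 0.2050·24 + 0.2036·87 + 0.2020·52 + 1.1299·36 + 0.1045·80 = 82.1695
  x_4 = 0.1331·24 + 0.2058·87 + 0.1958·52 + 0.0506·36 + 1.1123·80 = 122.0845
Δx_2 = L[2,2] · Δd_2 = 1.1831 · 17 = 20.1120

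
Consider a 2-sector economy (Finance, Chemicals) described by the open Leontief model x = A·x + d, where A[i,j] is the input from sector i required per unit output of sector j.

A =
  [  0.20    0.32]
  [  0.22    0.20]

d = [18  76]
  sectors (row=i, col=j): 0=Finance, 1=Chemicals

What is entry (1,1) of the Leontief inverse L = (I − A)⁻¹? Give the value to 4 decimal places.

Form M = I − A:
  [  0.80   -0.32]
  [ -0.22    0.80]
Leontief inverse L = M⁻¹:
  [  1.4045    0.5618]
  [  0.3862    1.4045]
Total output x = L · d:
  x_0 = 1.4045·18 + 0.5618·76 = 67.9775
  x_1 = 0.3862·18 + 1.4045·76 = 113.6938

L[1,1] = 1.4045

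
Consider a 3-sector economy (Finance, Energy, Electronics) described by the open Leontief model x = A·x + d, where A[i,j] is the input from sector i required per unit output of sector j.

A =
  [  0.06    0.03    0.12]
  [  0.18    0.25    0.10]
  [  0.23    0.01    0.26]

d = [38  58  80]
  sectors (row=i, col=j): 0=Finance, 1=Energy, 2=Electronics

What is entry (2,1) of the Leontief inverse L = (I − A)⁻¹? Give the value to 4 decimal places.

Form M = I − A:
  [  0.94   -0.03   -0.12]
  [ -0.18    0.75   -0.10]
  [ -0.23   -0.01    0.74]
Leontief inverse L = M⁻¹:
  [  1.1188    0.0473    0.1878]
  [  0.3155    1.3491    0.2335]
  [  0.3520    0.0329    1.4129]
Total output x = L · d:
  x_0 = 1.1188·38 + 0.0473·58 + 0.1878·80 = 60.2822
  x_1 = 0.3155·38 + 1.3491·58 + 0.2335·80 = 108.9099
  x_2 = 0.3520·38 + 0.0329·58 + 1.4129·80 = 128.3162

L[2,1] = 0.0329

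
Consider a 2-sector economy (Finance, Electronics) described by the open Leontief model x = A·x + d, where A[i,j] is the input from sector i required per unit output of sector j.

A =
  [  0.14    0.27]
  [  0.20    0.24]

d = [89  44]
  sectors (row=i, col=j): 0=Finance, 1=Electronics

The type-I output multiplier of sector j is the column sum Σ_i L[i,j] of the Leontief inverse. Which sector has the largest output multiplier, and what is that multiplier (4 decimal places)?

Form M = I − A:
  [  0.86   -0.27]
  [ -0.20    0.76]
Leontief inverse L = M⁻¹:
  [  1.2675    0.4503]
  [  0.3336    1.4343]
Total output x = L · d:
  x_0 = 1.2675·89 + 0.4503·44 = 132.6217
  x_1 = 0.3336·89 + 1.4343·44 = 92.7952
Output multipliers (column sums of L):
  Finance: 1.6011
  Electronics: 1.8846

Electronics (1.8846)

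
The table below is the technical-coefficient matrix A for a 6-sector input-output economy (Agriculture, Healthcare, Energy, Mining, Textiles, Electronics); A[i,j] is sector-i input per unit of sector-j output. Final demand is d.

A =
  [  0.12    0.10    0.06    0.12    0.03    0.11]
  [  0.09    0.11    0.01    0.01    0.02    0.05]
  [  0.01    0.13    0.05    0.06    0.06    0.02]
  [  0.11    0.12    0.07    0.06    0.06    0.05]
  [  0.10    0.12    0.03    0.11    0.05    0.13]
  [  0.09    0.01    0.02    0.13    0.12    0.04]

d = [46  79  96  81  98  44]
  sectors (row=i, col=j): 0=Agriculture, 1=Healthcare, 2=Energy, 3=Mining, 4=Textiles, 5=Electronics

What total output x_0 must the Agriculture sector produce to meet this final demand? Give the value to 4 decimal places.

Form M = I − A:
  [  0.88   -0.10   -0.06   -0.12   -0.03   -0.11]
  [ -0.09    0.89   -0.01   -0.01   -0.02   -0.05]
  [ -0.01   -0.13    0.95   -0.06   -0.06   -0.02]
  [ -0.11   -0.12   -0.07    0.94   -0.06   -0.05]
  [ -0.10   -0.12   -0.03   -0.11    0.95   -0.13]
  [ -0.09   -0.01   -0.02   -0.13   -0.12    0.96]
Leontief inverse L = M⁻¹:
  [  1.2083    0.1897    0.0990    0.1960    0.0825    0.1718]
  [  0.1385    1.1567    0.0277    0.0487    0.0443    0.0852]
  [  0.0588    0.1879    1.0693    0.0955    0.0864    0.0555]
  [  0.1844    0.2017    0.1019    1.1224    0.1008    0.1059]
  [  0.1904    0.2073    0.0669    0.1866    1.1034    0.1931]
  [  0.1647    0.0870    0.0540    0.1962    0.1616    1.0983]
Total output x = L · d:
  x_0 = 1.2083·46 + 0.1897·79 + 0.0990·96 + 0.1960·81 + 0.0825·98 + 0.1718·44 = 111.5882
  x_1 = 0.1385·46 + 1.1567·79 + 0.0277·96 + 0.0487·81 + 0.0443·98 + 0.0852·44 = 112.4473
  x_2 = 0.0588·46 + 0.1879·79 + 1.0693·96 + 0.0955·81 + 0.0864·98 + 0.0555·44 = 138.8472
  x_3 = 0.1844·46 + 0.2017·79 + 0.1019·96 + 1.1224·81 + 0.1008·98 + 0.1059·44 = 139.6489
  x_4 = 0.1904·46 + 0.2073·79 + 0.0669·96 + 0.1866·81 + 1.1034·98 + 0.1931·44 = 163.3032
  x_5 = 0.1647·46 + 0.0870·79 + 0.0540·96 + 0.1962·81 + 0.1616·98 + 1.0983·44 = 99.6824

111.5882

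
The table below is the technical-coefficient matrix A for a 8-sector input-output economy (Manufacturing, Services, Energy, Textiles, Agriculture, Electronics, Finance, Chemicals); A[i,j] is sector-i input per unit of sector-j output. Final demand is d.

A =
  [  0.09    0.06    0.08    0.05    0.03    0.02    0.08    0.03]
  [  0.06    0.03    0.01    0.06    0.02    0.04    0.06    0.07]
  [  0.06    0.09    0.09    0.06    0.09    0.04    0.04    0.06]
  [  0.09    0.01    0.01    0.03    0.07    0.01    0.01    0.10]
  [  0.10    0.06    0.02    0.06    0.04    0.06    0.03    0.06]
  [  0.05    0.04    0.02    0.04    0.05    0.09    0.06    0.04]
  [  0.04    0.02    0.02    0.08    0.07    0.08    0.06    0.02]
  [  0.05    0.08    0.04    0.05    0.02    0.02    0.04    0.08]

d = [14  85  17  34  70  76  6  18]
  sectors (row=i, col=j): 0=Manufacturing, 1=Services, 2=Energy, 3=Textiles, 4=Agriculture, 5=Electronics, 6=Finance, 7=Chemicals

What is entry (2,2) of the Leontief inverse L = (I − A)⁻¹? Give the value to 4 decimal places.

Form M = I − A:
  [  0.91   -0.06   -0.08   -0.05   -0.03   -0.02   -0.08   -0.03]
  [ -0.06    0.97   -0.01   -0.06   -0.02   -0.04   -0.06   -0.07]
  [ -0.06   -0.09    0.91   -0.06   -0.09   -0.04   -0.04   -0.06]
  [ -0.09   -0.01   -0.01    0.97   -0.07   -0.01   -0.01   -0.10]
  [ -0.10   -0.06   -0.02   -0.06    0.96   -0.06   -0.03   -0.06]
  [ -0.05   -0.04   -0.02   -0.04   -0.05    0.91   -0.06   -0.04]
  [ -0.04   -0.02   -0.02   -0.08   -0.07   -0.08    0.94   -0.02]
  [ -0.05   -0.08   -0.04   -0.05   -0.02   -0.02   -0.04    0.92]
Leontief inverse L = M⁻¹:
  [  1.1409    0.0963    0.1107    0.0912    0.0674    0.0515    0.1174    0.0709]
  [  0.0988    1.0566    0.0302    0.0904    0.0464    0.0640    0.0880    0.1031]
  [  0.1223    0.1353    1.1237    0.1082    0.1323    0.0776    0.0820    0.1131]
  [  0.1303    0.0407    0.0329    1.0590    0.0922    0.0300    0.0369    0.1327]
  [  0.1500    0.0942    0.0467    0.0970    1.0713    0.0892    0.0660    0.1008]
  [  0.0934    0.0697    0.0415    0.0744    0.0804    1.1217    0.0923    0.0752]
  [  0.0854    0.0482    0.0404    0.1136    0.1022    0.1108    1.0898    0.0566]
  [  0.0920    0.1109    0.0630    0.0837    0.0479    0.0445    0.0704    1.1182]
Total output x = L · d:
  x_0 = 1.1409·14 + 0.0963·85 + 0.1107·17 + 0.0912·34 + 0.0674·70 + 0.0515·76 + 0.1174·6 + 0.0709·18 = 39.7552
  x_1 = 0.0988·14 + 1.0566·85 + 0.0302·17 + 0.0904·34 + 0.0464·70 + 0.0640·76 + 0.0880·6 + 0.1031·18 = 105.2787
  x_2 = 0.1223·14 + 0.1353·85 + 1.1237·17 + 0.1082·34 + 0.1323·70 + 0.0776·76 + 0.0820·6 + 0.1131·18 = 53.6845
  x_3 = 0.1303·14 + 0.0407·85 + 0.0329·17 + 1.0590·34 + 0.0922·70 + 0.0300·76 + 0.0369·6 + 0.1327·18 = 53.1904
  x_4 = 0.1500·14 + 0.0942·85 + 0.0467·17 + 0.0970·34 + 1.0713·70 + 0.0892·76 + 0.0660·6 + 0.1008·18 = 98.1846
  x_5 = 0.0934·14 + 0.0697·85 + 0.0415·17 + 0.0744·34 + 0.0804·70 + 1.1217·76 + 0.0923·6 + 0.0752·18 = 103.2579
  x_6 = 0.0854·14 + 0.0482·85 + 0.0404·17 + 0.1136·34 + 0.1022·70 + 0.1108·76 + 1.0898·6 + 0.0566·18 = 32.9751
  x_7 = 0.0920·14 + 0.1109·85 + 0.0630·17 + 0.0837·34 + 0.0479·70 + 0.0445·76 + 0.0704·6 + 1.1182·18 = 41.9183

L[2,2] = 1.1237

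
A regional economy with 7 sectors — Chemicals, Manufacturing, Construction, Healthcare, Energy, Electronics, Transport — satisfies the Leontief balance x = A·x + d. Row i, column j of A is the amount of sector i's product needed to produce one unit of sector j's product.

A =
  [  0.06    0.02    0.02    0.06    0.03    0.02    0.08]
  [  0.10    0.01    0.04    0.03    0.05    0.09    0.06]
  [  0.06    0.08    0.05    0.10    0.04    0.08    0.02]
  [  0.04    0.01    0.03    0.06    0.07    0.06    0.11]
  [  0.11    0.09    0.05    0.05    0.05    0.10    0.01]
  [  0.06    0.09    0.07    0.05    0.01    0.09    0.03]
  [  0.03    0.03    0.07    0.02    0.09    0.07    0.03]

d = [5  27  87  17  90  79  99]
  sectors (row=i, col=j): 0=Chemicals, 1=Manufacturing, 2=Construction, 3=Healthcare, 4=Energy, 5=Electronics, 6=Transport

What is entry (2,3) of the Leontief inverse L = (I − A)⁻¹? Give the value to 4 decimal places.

L[2,3] = 0.1373

Form M = I − A:
  [  0.94   -0.02   -0.02   -0.06   -0.03   -0.02   -0.08]
  [ -0.10    0.99   -0.04   -0.03   -0.05   -0.09   -0.06]
  [ -0.06   -0.08    0.95   -0.10   -0.04   -0.08   -0.02]
  [ -0.04   -0.01   -0.03    0.94   -0.07   -0.06   -0.11]
  [ -0.11   -0.09   -0.05   -0.05    0.95   -0.10   -0.01]
  [ -0.06   -0.09   -0.07   -0.05   -0.01    0.91   -0.03]
  [ -0.03   -0.03   -0.07   -0.02   -0.09   -0.07    0.97]
Leontief inverse L = M⁻¹:
  [  1.0871    0.0389    0.0415    0.0829    0.0547    0.0509    0.1045]
  [  0.1379    1.0407    0.0690    0.0623    0.0764    0.1314    0.0891]
  [  0.1052    0.1110    1.0815    0.1373    0.0717    0.1298    0.0582]
  [  0.0776    0.0405    0.0610    1.0905    0.1017    0.1048    0.1381]
  [  0.1600    0.1243    0.0830    0.0896    1.0805    0.1515    0.0486]
  [  0.1017    0.1197    0.1002    0.0848    0.0379    1.1364    0.0630]
  [  0.0693    0.0624    0.0977    0.0513    0.1143    0.1132    1.0530]
Total output x = L · d:
  x_0 = 1.0871·5 + 0.0389·27 + 0.0415·87 + 0.0829·17 + 0.0547·90 + 0.0509·79 + 0.1045·99 = 30.7843
  x_1 = 0.1379·5 + 1.0407·27 + 0.0690·87 + 0.0623·17 + 0.0764·90 + 0.1314·79 + 0.0891·99 = 61.9254
  x_2 = 0.1052·5 + 0.1110·27 + 1.0815·87 + 0.1373·17 + 0.0717·90 + 0.1298·79 + 0.0582·99 = 122.4052
  x_3 = 0.0776·5 + 0.0405·27 + 0.0610·87 + 1.0905·17 + 0.1017·90 + 0.1048·79 + 0.1381·99 = 56.4301
  x_4 = 0.1600·5 + 0.1243·27 + 0.0830·87 + 0.0896·17 + 1.0805·90 + 0.1515·79 + 0.0486·99 = 126.9291
  x_5 = 0.1017·5 + 0.1197·27 + 0.1002·87 + 0.0848·17 + 0.0379·90 + 1.1364·79 + 0.0630·99 = 113.3252
  x_6 = 0.0693·5 + 0.0624·27 + 0.0977·87 + 0.0513·17 + 0.1143·90 + 0.1132·79 + 1.0530·99 = 134.8811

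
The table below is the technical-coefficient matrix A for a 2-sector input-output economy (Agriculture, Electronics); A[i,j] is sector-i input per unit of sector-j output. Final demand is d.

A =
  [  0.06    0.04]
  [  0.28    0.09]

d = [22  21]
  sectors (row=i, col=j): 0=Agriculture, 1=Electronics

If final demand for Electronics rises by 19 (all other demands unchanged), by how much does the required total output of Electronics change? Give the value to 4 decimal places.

21.1561

Form M = I − A:
  [  0.94   -0.04]
  [ -0.28    0.91]
Leontief inverse L = M⁻¹:
  [  1.0779    0.0474]
  [  0.3317    1.1135]
Total output x = L · d:
  x_0 = 1.0779·22 + 0.0474·21 = 24.7098
  x_1 = 0.3317·22 + 1.1135·21 = 30.6799
Δx_1 = L[1,1] · Δd_1 = 1.1135 · 19 = 21.1561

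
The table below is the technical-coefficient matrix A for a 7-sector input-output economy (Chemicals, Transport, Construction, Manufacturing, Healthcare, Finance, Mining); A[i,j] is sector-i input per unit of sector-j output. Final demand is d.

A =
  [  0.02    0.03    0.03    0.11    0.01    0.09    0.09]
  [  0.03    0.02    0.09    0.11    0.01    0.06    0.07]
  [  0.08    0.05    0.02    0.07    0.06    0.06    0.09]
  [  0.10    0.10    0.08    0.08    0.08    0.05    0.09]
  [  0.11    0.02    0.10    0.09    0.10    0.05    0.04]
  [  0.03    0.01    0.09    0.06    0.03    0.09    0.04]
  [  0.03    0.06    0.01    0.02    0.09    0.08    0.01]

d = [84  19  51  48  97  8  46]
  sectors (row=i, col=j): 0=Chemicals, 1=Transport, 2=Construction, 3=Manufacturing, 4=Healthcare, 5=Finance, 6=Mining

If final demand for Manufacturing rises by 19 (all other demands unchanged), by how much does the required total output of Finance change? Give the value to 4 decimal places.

1.9688

Form M = I − A:
  [  0.98   -0.03   -0.03   -0.11   -0.01   -0.09   -0.09]
  [ -0.03    0.98   -0.09   -0.11   -0.01   -0.06   -0.07]
  [ -0.08   -0.05    0.98   -0.07   -0.06   -0.06   -0.09]
  [ -0.10   -0.10   -0.08    0.92   -0.08   -0.05   -0.09]
  [ -0.11   -0.02   -0.10   -0.09    0.90   -0.05   -0.04]
  [ -0.03   -0.01   -0.09   -0.06   -0.03    0.91   -0.04]
  [ -0.03   -0.06   -0.01   -0.02   -0.09   -0.08    0.99]
Leontief inverse L = M⁻¹:
  [  1.0573    0.0620    0.0695    0.1555    0.0483    0.1357    0.1284]
  [  0.0713    1.0544    0.1280    0.1586    0.0500    0.1064    0.1134]
  [  0.1210    0.0822    1.0639    0.1254    0.1014    0.1117    0.1335]
  [  0.1573    0.1433    0.1387    1.1577    0.1347    0.1186    0.1525]
  [  0.1664    0.0600    0.1525    0.1607    1.1517    0.1113    0.0989]
  [  0.0662    0.0366    0.1252    0.1036    0.0642    1.1322    0.0777]
  [  0.0612    0.0779    0.0474    0.0620    0.1181    0.1157    1.0406]
Total output x = L · d:
  x_0 = 1.0573·84 + 0.0620·19 + 0.0695·51 + 0.1555·48 + 0.0483·97 + 0.1357·8 + 0.1284·46 = 112.6721
  x_1 = 0.0713·84 + 1.0544·19 + 0.1280·51 + 0.1586·48 + 0.0500·97 + 0.1064·8 + 0.1134·46 = 51.0810
  x_2 = 0.1210·84 + 0.0822·19 + 1.0639·51 + 0.1254·48 + 0.1014·97 + 0.1117·8 + 0.1335·46 = 88.8749
  x_3 = 0.1573·84 + 0.1433·19 + 0.1387·51 + 1.1577·48 + 0.1347·97 + 0.1186·8 + 0.1525·46 = 99.6013
  x_4 = 0.1664·84 + 0.0600·19 + 0.1525·51 + 0.1607·48 + 1.1517·97 + 0.1113·8 + 0.0989·46 = 147.7570
  x_5 = 0.0662·84 + 0.0366·19 + 0.1252·51 + 0.1036·48 + 0.0642·97 + 1.1322·8 + 0.0777·46 = 36.4715
  x_6 = 0.0612·84 + 0.0779·19 + 0.0474·51 + 0.0620·48 + 0.1181·97 + 0.1157·8 + 1.0406·46 = 72.2643
Δx_5 = L[5,3] · Δd_3 = 0.1036 · 19 = 1.9688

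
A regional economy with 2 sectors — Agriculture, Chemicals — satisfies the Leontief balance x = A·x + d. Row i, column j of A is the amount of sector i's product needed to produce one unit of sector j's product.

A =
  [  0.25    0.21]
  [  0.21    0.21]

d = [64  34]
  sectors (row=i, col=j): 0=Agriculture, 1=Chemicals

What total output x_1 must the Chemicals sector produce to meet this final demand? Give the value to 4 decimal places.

Form M = I − A:
  [  0.75   -0.21]
  [ -0.21    0.79]
Leontief inverse L = M⁻¹:
  [  1.4406    0.3829]
  [  0.3829    1.3676]
Total output x = L · d:
  x_0 = 1.4406·64 + 0.3829·34 = 105.2152
  x_1 = 0.3829·64 + 1.3676·34 = 71.0066

71.0066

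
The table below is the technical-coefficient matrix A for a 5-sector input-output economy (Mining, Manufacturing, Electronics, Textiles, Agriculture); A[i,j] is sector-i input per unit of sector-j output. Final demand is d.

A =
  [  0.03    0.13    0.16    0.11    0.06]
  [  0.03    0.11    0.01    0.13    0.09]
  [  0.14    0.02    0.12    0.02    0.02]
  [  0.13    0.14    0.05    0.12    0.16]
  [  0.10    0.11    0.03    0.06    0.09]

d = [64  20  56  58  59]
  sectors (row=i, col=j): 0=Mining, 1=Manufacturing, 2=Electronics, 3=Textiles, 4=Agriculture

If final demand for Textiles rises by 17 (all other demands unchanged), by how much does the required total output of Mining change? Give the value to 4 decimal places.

Form M = I − A:
  [  0.97   -0.13   -0.16   -0.11   -0.06]
  [ -0.03    0.89   -0.01   -0.13   -0.09]
  [ -0.14   -0.02    0.88   -0.02   -0.02]
  [ -0.13   -0.14   -0.05    0.88   -0.16]
  [ -0.10   -0.11   -0.03   -0.06    0.91]
Leontief inverse L = M⁻¹:
  [  1.1071    0.2117    0.2186    0.1836    0.1310]
  [  0.0863    1.1881    0.0459    0.1982    0.1590]
  [  0.1865    0.0708    1.1767    0.0644    0.0565]
  [  0.2156    0.2582    0.1203    1.2217    0.2572]
  [  0.1525    0.1862    0.0763    0.1268    1.1513]
Total output x = L · d:
  x_0 = 1.1071·64 + 0.2117·20 + 0.2186·56 + 0.1836·58 + 0.1310·59 = 105.7087
  x_1 = 0.0863·64 + 1.1881·20 + 0.0459·56 + 0.1982·58 + 0.1590·59 = 52.7340
  x_2 = 0.1865·64 + 0.0708·20 + 1.1767·56 + 0.0644·58 + 0.0565·59 = 86.3061
  x_3 = 0.2156·64 + 0.2582·20 + 0.1203·56 + 1.2217·58 + 0.2572·59 = 111.7345
  x_4 = 0.1525·64 + 0.1862·20 + 0.0763·56 + 0.1268·58 + 1.1513·59 = 93.0383
Δx_0 = L[0,3] · Δd_3 = 0.1836 · 17 = 3.1206

3.1206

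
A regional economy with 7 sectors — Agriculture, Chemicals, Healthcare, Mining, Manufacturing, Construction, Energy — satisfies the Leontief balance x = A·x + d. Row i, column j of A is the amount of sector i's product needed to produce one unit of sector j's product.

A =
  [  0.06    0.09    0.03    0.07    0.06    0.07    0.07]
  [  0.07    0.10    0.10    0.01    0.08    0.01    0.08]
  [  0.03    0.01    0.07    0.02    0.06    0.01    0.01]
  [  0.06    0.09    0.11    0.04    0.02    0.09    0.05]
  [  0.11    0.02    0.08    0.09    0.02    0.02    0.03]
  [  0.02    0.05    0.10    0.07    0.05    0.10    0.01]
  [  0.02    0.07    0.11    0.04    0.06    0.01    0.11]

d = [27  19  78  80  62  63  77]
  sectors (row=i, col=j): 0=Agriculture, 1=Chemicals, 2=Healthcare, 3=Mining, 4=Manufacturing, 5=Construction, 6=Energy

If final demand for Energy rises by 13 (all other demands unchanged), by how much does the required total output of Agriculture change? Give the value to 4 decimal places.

1.4344

Form M = I − A:
  [  0.94   -0.09   -0.03   -0.07   -0.06   -0.07   -0.07]
  [ -0.07    0.90   -0.10   -0.01   -0.08   -0.01   -0.08]
  [ -0.03   -0.01    0.93   -0.02   -0.06   -0.01   -0.01]
  [ -0.06   -0.09   -0.11    0.96   -0.02   -0.09   -0.05]
  [ -0.11   -0.02   -0.08   -0.09    0.98   -0.02   -0.03]
  [ -0.02   -0.05   -0.10   -0.07   -0.05    0.90   -0.01]
  [ -0.02   -0.07   -0.11   -0.04   -0.06   -0.01    0.89]
Leontief inverse L = M⁻¹:
  [  1.0999    0.1380    0.0952    0.1049    0.0985    0.1020    0.1103]
  [  0.1099    1.1417    0.1590    0.0417    0.1194    0.0312    0.1198]
  [  0.0490    0.0254    1.0955    0.0363    0.0754    0.0218    0.0233]
  [  0.0953    0.1332    0.1723    1.0716    0.0605    0.1202    0.0850]
  [  0.1412    0.0581    0.1275    0.1181    1.0502    0.0489    0.0603]
  [  0.0518    0.0841    0.1550    0.0993    0.0813    1.1299    0.0344]
  [  0.0538    0.1069    0.1681    0.0674    0.0954    0.0288    1.1466]
Total output x = L · d:
  x_0 = 1.0999·27 + 0.1380·19 + 0.0952·78 + 0.1049·80 + 0.0985·62 + 0.1020·63 + 0.1103·77 = 69.1721
  x_1 = 0.1099·27 + 1.1417·19 + 0.1590·78 + 0.0417·80 + 0.1194·62 + 0.0312·63 + 0.1198·77 = 58.9933
  x_2 = 0.0490·27 + 0.0254·19 + 1.0955·78 + 0.0363·80 + 0.0754·62 + 0.0218·63 + 0.0233·77 = 97.9953
  x_3 = 0.0953·27 + 0.1332·19 + 0.1723·78 + 1.0716·80 + 0.0605·62 + 0.1202·63 + 0.0850·77 = 122.1399
  x_4 = 0.1412·27 + 0.0581·19 + 0.1275·78 + 0.1181·80 + 1.0502·62 + 0.0489·63 + 0.0603·77 = 97.1423
  x_5 = 0.0518·27 + 0.0841·19 + 0.1550·78 + 0.0993·80 + 0.0813·62 + 1.1299·63 + 0.0344·77 = 101.9107
  x_6 = 0.0538·27 + 0.1069·19 + 0.1681·78 + 0.0674·80 + 0.0954·62 + 0.0288·63 + 1.1466·77 = 118.0064
Δx_0 = L[0,6] · Δd_6 = 0.1103 · 13 = 1.4344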